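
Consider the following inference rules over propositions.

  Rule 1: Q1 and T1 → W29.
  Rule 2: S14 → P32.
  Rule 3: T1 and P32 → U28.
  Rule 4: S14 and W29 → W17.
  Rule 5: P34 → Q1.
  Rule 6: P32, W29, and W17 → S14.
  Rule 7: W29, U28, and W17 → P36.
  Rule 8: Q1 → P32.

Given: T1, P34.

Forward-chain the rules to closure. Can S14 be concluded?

S14 would need P32, W29, and W17 (Rule 6), but W17 is never established.

No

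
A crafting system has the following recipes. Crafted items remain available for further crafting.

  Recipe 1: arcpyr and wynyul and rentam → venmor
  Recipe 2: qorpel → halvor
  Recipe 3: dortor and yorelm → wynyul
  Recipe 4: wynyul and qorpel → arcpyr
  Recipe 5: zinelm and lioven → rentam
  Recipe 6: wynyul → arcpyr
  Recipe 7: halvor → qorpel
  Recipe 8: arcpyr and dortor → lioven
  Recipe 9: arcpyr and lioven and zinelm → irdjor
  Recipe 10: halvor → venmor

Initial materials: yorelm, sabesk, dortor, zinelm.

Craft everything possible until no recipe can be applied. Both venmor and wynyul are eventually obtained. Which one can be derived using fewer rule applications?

wynyul

wynyul: Using Recipe 3, dortor and yorelm make wynyul. [1 rule application]
venmor: dortor and yorelm → wynyul (Recipe 3). Using Recipe 6, wynyul makes arcpyr. Using Recipe 8, arcpyr and dortor make lioven. Using Recipe 5, zinelm and lioven make rentam. arcpyr and wynyul and rentam → venmor (Recipe 1). [5 rule applications]
wynyul needs fewer.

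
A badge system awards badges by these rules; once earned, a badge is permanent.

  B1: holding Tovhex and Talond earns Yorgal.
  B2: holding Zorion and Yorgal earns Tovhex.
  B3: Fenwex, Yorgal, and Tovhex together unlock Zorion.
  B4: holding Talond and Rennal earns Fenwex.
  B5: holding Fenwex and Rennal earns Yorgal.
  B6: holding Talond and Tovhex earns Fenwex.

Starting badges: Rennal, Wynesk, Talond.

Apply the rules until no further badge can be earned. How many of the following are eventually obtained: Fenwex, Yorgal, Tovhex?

2

With Talond and Rennal, Fenwex is earned (B4).
With Fenwex and Rennal, Yorgal is earned (B5).
Fenwex: reached.
Yorgal: reached.
Tovhex would need Zorion and Yorgal (B2), but Zorion is never earned.
Reached: Fenwex and Yorgal — 2 of the 3.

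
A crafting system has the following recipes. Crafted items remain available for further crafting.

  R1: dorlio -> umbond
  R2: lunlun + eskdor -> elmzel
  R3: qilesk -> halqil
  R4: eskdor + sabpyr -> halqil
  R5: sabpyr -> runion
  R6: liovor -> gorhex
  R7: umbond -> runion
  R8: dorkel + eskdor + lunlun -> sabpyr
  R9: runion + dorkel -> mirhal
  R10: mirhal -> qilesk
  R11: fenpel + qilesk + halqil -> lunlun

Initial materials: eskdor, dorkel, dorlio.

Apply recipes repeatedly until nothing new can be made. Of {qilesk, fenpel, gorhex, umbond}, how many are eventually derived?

2

dorlio -> umbond (R1).
Using R7, umbond makes runion.
runion + dorkel -> mirhal (R9).
mirhal -> qilesk (R10).
qilesk: reached.
No rule produces fenpel, and it is not given.
gorhex would need liovor (R6), but liovor is never obtained.
umbond: reached.
Reached: qilesk and umbond — 2 of the 4.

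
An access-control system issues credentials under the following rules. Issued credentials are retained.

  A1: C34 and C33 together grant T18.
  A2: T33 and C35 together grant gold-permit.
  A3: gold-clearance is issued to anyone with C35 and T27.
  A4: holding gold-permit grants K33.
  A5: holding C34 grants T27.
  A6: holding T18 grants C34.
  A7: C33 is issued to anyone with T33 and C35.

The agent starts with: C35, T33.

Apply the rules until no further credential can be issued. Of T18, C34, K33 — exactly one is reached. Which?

Holding T33 and C35 grants gold-permit (A2).
Holding gold-permit grants K33 (A4).
C34 would need T18 (A6), but T18 is never granted. T18 would need C34 and C33 (A1), but C34 is never granted.

K33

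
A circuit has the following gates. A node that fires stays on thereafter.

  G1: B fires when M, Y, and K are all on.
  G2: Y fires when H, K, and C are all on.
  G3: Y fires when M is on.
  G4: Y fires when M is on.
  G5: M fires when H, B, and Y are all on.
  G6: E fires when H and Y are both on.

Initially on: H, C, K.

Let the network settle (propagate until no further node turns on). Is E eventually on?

Yes

G2: H, K, and C on → Y on.
H and Y are on, so E fires (G6).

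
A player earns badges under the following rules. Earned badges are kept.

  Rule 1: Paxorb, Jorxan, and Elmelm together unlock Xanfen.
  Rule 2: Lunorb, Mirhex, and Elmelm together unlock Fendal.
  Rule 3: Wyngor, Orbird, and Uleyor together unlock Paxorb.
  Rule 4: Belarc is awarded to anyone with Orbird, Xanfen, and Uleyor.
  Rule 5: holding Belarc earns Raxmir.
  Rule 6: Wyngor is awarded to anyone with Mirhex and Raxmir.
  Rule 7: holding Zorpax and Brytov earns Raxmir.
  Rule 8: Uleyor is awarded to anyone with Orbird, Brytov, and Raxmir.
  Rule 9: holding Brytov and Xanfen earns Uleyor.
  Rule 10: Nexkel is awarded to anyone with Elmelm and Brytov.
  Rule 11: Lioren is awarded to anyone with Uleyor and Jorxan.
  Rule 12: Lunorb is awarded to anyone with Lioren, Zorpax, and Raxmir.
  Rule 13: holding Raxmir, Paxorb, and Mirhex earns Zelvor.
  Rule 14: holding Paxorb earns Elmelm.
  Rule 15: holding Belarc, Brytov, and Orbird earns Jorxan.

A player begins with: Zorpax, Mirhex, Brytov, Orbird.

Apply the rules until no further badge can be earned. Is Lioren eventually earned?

Lioren would need Uleyor and Jorxan (Rule 11), but Jorxan is never earned.

No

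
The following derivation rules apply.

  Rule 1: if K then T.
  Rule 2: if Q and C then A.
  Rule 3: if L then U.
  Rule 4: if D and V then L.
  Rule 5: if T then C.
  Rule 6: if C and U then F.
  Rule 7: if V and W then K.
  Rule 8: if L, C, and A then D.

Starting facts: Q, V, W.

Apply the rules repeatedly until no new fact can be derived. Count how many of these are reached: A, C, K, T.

V and W hold, so K follows (Rule 7).
K holds, so T follows (Rule 1).
T holds, so C follows (Rule 5).
Q and C hold, so A follows (Rule 2).
A: reached.
C: reached.
K: reached.
T: reached.
All 4 are reached.

4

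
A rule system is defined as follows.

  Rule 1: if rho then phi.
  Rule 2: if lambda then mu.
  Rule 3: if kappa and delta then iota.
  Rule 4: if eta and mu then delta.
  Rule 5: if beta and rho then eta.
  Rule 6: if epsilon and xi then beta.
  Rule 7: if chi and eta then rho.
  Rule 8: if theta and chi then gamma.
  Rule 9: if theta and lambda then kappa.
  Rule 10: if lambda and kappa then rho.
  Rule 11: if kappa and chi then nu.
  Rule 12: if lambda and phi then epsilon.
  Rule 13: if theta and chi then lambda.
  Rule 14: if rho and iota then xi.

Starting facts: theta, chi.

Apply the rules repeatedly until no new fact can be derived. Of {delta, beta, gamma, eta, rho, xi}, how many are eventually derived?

theta and chi hold, so lambda follows (Rule 13).
theta and chi hold, so gamma follows (Rule 8).
From theta and lambda, Rule 9 gives kappa.
From lambda and kappa, Rule 10 gives rho.
delta would need eta and mu (Rule 4), but eta is never established.
beta would need epsilon and xi (Rule 6), but xi is never established.
gamma: reached.
eta would need beta and rho (Rule 5), but beta is never established.
rho: reached.
xi would need rho and iota (Rule 14), but iota is never established.
Reached: gamma and rho — 2 of the 6.

2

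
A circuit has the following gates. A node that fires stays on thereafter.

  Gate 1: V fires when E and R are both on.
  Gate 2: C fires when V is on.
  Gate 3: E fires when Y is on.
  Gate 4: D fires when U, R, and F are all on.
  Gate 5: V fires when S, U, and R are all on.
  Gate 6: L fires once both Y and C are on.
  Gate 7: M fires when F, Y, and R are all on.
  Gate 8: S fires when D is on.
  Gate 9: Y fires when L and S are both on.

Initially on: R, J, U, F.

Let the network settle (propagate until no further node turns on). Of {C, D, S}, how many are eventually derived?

U, R, and F are on, so D fires (Gate 4).
D is on, so S fires (Gate 8).
Gate 5: S, U, and R on → V on.
Gate 2: V on → C on.
C: reached.
D: reached.
S: reached.
All 3 are reached.

3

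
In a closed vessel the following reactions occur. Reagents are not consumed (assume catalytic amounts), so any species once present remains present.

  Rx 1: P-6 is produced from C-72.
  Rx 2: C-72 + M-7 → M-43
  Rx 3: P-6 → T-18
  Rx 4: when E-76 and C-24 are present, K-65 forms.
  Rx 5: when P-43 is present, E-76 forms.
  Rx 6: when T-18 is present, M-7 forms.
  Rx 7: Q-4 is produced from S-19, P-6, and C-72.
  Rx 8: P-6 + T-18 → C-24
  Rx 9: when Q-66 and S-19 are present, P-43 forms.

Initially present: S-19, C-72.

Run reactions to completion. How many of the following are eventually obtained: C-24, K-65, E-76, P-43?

1

C-72 present → P-6 forms (Rx 1).
P-6 present → T-18 forms (Rx 3).
P-6 and T-18 present → C-24 forms (Rx 8).
C-24: reached.
K-65 would need E-76 and C-24 (Rx 4), but E-76 never forms.
E-76 would need P-43 (Rx 5), but P-43 never forms.
P-43 would need Q-66 and S-19 (Rx 9), but Q-66 never forms.
Reached: C-24 — 1 of the 4.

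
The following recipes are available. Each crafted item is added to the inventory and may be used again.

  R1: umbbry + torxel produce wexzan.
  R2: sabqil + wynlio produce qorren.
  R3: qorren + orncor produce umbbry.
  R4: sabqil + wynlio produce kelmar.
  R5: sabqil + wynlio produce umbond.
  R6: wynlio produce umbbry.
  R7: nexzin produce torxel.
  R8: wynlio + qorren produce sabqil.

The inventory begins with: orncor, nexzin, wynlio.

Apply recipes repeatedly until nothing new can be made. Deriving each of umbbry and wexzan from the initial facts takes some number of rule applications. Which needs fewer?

umbbry: Using R6, wynlio makes umbbry. [1 rule application]
wexzan: wynlio → umbbry (R6). Using R7, nexzin makes torxel. Using R1, umbbry and torxel make wexzan. [3 rule applications]
umbbry needs fewer.

umbbry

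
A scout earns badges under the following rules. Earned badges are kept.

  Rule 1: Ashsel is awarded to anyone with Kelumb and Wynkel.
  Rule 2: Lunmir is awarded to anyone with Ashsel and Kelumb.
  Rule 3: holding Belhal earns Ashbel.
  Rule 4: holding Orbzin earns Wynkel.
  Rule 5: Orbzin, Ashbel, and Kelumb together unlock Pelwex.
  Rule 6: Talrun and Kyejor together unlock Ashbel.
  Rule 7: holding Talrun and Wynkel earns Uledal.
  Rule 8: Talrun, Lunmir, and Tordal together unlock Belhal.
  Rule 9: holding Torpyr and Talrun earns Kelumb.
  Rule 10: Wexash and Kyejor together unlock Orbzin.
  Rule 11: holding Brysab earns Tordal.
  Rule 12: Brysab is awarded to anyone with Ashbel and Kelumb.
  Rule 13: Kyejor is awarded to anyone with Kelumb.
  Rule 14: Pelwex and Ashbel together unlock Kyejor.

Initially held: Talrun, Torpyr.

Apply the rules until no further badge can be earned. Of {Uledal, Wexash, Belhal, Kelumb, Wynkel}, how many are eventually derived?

1

With Torpyr and Talrun, Kelumb is earned (Rule 9).
Uledal would need Talrun and Wynkel (Rule 7), but Wynkel is never earned.
No rule produces Wexash, and it is not given.
Belhal would need Talrun, Lunmir, and Tordal (Rule 8), but Lunmir is never earned.
Kelumb: reached.
Wynkel would need Orbzin (Rule 4), but Orbzin is never earned.
Reached: Kelumb — 1 of the 5.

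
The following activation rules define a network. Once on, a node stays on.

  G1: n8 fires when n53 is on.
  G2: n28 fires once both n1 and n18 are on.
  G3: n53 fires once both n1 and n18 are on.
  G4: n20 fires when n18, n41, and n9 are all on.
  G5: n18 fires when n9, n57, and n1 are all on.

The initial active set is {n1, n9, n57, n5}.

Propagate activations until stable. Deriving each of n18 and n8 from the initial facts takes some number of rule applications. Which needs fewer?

n18: n9, n57, and n1 are on, so n18 fires (G5). [1 rule application]
n8: n9, n57, and n1 are on, so n18 fires (G5). n1 and n18 are on, so n53 fires (G3). n53 is on, so n8 fires (G1). [3 rule applications]
n18 needs fewer.

n18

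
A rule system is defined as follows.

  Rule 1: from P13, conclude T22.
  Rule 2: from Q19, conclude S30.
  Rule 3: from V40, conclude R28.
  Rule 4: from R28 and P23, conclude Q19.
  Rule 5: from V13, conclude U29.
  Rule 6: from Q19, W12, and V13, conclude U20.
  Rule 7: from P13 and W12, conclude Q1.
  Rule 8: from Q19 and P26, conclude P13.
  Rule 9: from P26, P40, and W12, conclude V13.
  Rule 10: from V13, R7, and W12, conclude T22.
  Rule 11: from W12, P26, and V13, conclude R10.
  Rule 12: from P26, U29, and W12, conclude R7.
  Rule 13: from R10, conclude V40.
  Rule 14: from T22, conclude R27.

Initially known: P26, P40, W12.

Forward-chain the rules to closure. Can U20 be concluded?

U20 would need Q19, W12, and V13 (Rule 6), but Q19 is never established.

No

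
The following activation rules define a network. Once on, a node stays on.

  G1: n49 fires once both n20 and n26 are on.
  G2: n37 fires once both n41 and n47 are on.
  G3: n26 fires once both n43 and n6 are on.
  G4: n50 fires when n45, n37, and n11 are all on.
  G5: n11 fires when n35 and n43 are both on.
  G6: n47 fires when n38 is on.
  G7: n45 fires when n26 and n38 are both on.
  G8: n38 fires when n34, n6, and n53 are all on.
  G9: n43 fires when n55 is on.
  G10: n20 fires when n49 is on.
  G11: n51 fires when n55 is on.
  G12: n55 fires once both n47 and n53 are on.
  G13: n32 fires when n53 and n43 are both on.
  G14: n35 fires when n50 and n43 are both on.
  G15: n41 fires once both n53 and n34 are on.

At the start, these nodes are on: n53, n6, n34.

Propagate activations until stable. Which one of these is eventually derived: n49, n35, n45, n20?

G8: n34, n6, and n53 on → n38 on.
n38 is on, so n47 fires (G6).
G12: n47 and n53 on → n55 on.
n55 is on, so n43 fires (G9).
n43 and n6 are on, so n26 fires (G3).
n26 and n38 are on, so n45 fires (G7).
n20 would need n49 (G10), but n49 never turns on. n35 would need n50 and n43 (G14), but n50 never turns on. n49 would need n20 and n26 (G1), but n20 never turns on.

n45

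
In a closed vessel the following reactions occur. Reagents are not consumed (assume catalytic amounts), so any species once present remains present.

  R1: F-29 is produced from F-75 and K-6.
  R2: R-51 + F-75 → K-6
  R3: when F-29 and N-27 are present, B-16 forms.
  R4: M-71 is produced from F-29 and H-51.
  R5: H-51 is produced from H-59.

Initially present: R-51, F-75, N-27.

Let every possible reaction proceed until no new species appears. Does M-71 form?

M-71 would need F-29 and H-51 (R4), but H-51 never forms.

No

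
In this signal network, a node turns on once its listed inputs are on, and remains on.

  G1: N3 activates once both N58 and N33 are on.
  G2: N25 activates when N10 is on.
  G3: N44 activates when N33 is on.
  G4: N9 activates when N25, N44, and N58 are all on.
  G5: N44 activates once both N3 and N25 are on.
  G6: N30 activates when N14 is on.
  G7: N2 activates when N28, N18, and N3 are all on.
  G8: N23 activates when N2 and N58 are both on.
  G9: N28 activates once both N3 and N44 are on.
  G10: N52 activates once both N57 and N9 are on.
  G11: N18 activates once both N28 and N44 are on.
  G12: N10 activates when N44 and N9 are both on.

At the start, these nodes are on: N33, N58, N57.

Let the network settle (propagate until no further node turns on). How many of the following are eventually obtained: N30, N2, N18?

N58 and N33 are on, so N3 activates (G1).
N33 is on, so N44 activates (G3).
N3 and N44 are on, so N28 activates (G9).
G11: N28 and N44 on → N18 on.
N28, N18, and N3 are on, so N2 activates (G7).
N30 would need N14 (G6), but N14 never turns on.
N2: reached.
N18: reached.
Reached: N2 and N18 — 2 of the 3.

2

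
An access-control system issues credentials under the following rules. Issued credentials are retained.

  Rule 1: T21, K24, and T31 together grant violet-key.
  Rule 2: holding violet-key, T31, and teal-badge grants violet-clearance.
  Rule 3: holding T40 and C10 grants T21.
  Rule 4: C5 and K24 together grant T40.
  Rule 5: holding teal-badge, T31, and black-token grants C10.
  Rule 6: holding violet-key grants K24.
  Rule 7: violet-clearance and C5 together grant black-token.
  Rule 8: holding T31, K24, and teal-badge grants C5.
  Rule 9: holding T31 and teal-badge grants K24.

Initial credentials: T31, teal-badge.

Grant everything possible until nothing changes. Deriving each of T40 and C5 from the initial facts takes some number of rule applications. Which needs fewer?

C5

C5: Holding T31 and teal-badge grants K24 (Rule 9). Holding T31, K24, and teal-badge grants C5 (Rule 8). [2 rule applications]
T40: Holding T31 and teal-badge grants K24 (Rule 9). Holding T31, K24, and teal-badge grants C5 (Rule 8). Holding C5 and K24 grants T40 (Rule 4). [3 rule applications]
C5 needs fewer.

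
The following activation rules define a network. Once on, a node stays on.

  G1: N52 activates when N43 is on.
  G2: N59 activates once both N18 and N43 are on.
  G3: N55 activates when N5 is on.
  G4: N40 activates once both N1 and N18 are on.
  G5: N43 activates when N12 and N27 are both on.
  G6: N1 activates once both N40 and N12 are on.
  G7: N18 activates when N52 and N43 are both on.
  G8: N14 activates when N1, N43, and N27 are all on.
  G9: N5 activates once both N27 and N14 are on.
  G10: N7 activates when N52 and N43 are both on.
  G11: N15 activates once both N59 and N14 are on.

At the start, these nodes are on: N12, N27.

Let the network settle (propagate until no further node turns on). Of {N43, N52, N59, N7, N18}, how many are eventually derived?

5

N12 and N27 are on, so N43 activates (G5).
N43 is on, so N52 activates (G1).
N52 and N43 are on, so N7 activates (G10).
N52 and N43 are on, so N18 activates (G7).
N18 and N43 are on, so N59 activates (G2).
N43: reached.
N52: reached.
N59: reached.
N7: reached.
N18: reached.
All 5 are reached.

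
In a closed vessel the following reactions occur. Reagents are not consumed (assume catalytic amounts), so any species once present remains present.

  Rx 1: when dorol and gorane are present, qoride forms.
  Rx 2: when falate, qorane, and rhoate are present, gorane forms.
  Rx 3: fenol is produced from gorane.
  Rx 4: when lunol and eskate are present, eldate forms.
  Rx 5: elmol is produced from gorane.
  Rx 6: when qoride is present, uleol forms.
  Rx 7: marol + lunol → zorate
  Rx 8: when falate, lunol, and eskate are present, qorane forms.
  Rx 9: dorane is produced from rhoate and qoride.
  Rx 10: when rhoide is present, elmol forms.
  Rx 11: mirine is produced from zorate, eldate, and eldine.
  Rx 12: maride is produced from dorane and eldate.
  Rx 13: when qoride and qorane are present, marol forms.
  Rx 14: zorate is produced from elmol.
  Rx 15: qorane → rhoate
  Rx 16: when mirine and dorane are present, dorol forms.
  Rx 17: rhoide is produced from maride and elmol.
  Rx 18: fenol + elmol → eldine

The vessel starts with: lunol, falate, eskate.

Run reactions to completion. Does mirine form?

falate, lunol, and eskate present → qorane forms (Rx 8).
lunol and eskate present → eldate forms (Rx 4).
qorane present → rhoate forms (Rx 15).
falate, qorane, and rhoate present → gorane forms (Rx 2).
gorane present → fenol forms (Rx 3).
gorane present → elmol forms (Rx 5).
elmol present → zorate forms (Rx 14).
fenol and elmol present → eldine forms (Rx 18).
zorate, eldate, and eldine present → mirine forms (Rx 11).

Yes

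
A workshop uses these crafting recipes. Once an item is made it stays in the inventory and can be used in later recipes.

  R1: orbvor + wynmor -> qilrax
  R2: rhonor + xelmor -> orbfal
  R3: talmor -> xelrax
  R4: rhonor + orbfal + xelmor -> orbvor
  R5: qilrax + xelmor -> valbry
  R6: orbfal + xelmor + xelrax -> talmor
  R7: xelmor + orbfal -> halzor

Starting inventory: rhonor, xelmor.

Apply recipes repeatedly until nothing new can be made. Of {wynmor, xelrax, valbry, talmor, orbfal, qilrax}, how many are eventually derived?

1

Using R2, rhonor and xelmor make orbfal.
No rule produces wynmor, and it is not given.
xelrax would need talmor (R3), but talmor is never obtained.
valbry would need qilrax and xelmor (R5), but qilrax is never obtained.
talmor would need orbfal, xelmor, and xelrax (R6), but xelrax is never obtained.
orbfal: reached.
qilrax would need orbvor and wynmor (R1), but wynmor is never obtained.
Reached: orbfal — 1 of the 6.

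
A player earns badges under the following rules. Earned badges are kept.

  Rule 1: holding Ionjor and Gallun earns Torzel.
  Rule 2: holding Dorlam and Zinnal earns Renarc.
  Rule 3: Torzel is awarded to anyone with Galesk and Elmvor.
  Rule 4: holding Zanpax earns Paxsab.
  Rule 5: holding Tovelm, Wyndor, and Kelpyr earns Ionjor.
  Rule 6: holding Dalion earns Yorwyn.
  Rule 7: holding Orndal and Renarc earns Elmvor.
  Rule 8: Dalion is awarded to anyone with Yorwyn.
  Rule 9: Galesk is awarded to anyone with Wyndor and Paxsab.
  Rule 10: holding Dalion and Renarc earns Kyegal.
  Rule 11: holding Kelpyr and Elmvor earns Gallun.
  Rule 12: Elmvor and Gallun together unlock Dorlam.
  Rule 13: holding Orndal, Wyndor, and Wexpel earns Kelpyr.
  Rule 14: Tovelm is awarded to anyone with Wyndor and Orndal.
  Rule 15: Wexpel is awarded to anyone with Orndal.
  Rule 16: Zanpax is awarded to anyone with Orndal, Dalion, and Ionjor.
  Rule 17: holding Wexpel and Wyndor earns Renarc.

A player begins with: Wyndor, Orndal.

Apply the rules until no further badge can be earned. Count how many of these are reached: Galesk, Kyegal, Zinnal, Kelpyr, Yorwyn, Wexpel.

2

With Orndal, Wexpel is earned (Rule 15).
With Orndal, Wyndor, and Wexpel, Kelpyr is earned (Rule 13).
Galesk would need Wyndor and Paxsab (Rule 9), but Paxsab is never earned.
Kyegal would need Dalion and Renarc (Rule 10), but Dalion is never earned.
No rule produces Zinnal, and it is not given.
Kelpyr: reached.
Yorwyn would need Dalion (Rule 6), but Dalion is never earned.
Wexpel: reached.
Reached: Kelpyr and Wexpel — 2 of the 6.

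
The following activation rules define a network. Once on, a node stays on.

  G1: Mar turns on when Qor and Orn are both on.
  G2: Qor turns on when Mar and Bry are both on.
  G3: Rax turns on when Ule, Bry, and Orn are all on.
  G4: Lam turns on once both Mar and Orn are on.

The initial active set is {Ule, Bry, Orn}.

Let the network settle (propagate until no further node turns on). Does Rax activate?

G3: Ule, Bry, and Orn on → Rax on.

Yes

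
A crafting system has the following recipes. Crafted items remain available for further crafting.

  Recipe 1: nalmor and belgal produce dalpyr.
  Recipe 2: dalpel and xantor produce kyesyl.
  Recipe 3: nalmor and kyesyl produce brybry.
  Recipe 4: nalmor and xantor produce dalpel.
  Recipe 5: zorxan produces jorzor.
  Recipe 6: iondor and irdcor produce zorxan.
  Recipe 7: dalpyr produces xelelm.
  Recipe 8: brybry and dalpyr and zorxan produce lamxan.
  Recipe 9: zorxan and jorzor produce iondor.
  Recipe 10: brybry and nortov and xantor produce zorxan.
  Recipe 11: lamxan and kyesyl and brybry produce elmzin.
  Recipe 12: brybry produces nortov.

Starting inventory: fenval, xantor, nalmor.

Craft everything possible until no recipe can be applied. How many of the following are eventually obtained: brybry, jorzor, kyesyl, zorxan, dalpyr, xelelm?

4

Using Recipe 4, nalmor and xantor make dalpel.
dalpel and xantor → kyesyl (Recipe 2).
nalmor and kyesyl → brybry (Recipe 3).
brybry → nortov (Recipe 12).
Using Recipe 10, brybry, nortov, and xantor make zorxan.
zorxan → jorzor (Recipe 5).
brybry: reached.
jorzor: reached.
kyesyl: reached.
zorxan: reached.
dalpyr would need nalmor and belgal (Recipe 1), but belgal is never obtained.
xelelm would need dalpyr (Recipe 7), but dalpyr is never obtained.
Reached: brybry, jorzor, kyesyl, and zorxan — 4 of the 6.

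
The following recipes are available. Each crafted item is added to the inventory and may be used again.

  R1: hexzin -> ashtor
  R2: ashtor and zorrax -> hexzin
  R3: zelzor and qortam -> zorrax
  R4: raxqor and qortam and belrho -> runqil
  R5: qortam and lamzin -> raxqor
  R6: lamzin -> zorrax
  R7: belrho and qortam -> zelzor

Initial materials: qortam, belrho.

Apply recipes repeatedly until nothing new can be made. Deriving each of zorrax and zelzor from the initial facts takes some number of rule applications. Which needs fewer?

zelzor

zelzor: Using R7, belrho and qortam make zelzor. [1 rule application]
zorrax: Using R7, belrho and qortam make zelzor. Using R3, zelzor and qortam make zorrax. [2 rule applications]
zelzor needs fewer.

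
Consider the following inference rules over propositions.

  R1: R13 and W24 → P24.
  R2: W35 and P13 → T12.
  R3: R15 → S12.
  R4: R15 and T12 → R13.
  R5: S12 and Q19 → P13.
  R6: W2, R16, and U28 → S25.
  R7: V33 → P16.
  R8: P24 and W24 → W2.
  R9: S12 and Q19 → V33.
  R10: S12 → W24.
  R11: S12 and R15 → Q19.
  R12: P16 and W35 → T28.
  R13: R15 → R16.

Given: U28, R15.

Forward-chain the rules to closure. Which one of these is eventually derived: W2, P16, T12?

R15 holds, so S12 follows (R3).
From S12 and R15, R11 gives Q19.
S12 and Q19 hold, so V33 follows (R9).
From V33, R7 gives P16.
T12 would need W35 and P13 (R2), but W35 is never established. W2 would need P24 and W24 (R8), but P24 is never established.

P16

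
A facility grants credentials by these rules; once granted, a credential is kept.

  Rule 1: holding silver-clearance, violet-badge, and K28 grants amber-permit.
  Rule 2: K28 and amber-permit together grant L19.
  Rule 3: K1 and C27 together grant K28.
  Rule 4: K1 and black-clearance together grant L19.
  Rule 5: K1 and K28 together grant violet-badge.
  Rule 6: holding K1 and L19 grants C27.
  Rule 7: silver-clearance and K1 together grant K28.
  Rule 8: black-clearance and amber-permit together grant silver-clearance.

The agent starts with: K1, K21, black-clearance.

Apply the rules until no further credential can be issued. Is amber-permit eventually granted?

amber-permit would need silver-clearance, violet-badge, and K28 (Rule 1), but silver-clearance is never granted.

No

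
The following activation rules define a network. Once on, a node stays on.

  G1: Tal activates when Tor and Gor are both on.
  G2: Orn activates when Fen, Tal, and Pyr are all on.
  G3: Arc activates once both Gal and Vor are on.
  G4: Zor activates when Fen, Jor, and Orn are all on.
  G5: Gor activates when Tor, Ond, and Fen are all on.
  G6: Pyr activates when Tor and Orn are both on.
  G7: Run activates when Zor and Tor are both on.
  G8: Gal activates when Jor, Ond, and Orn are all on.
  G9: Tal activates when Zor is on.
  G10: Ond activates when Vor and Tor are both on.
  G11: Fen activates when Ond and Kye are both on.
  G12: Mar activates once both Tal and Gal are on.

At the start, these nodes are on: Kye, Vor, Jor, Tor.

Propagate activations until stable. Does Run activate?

No

Run would need Zor and Tor (G7), but Zor never turns on.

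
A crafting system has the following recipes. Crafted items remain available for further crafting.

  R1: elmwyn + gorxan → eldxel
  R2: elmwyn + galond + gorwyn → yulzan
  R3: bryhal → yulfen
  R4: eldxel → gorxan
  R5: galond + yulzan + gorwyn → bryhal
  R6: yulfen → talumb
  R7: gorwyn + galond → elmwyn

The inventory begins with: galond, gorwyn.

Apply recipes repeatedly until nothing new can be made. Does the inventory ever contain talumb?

Yes

gorwyn + galond → elmwyn (R7).
Using R2, elmwyn, galond, and gorwyn make yulzan.
galond + yulzan + gorwyn → bryhal (R5).
Using R3, bryhal makes yulfen.
yulfen → talumb (R6).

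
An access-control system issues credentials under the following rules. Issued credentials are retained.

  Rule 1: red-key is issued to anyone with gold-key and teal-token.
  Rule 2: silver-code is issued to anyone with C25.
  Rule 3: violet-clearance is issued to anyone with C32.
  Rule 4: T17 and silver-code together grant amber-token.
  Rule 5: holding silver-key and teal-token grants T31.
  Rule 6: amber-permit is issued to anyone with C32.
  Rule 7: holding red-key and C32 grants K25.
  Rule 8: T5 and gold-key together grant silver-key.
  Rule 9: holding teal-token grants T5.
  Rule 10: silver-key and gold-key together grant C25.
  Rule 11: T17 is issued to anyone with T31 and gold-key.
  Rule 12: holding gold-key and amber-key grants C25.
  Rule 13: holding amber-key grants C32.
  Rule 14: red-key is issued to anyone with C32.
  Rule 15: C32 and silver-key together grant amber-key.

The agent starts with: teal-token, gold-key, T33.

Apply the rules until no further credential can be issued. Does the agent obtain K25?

No

K25 would need red-key and C32 (Rule 7), but C32 is never granted.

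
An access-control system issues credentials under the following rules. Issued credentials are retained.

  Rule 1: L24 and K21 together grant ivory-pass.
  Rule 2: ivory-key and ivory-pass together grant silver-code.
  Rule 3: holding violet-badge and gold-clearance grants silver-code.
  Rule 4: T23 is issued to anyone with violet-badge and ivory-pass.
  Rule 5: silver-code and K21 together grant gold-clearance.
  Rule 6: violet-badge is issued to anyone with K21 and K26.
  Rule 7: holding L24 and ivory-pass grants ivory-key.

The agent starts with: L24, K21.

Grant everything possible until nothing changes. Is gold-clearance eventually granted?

Yes

Holding L24 and K21 grants ivory-pass (Rule 1).
Holding L24 and ivory-pass grants ivory-key (Rule 7).
Holding ivory-key and ivory-pass grants silver-code (Rule 2).
Holding silver-code and K21 grants gold-clearance (Rule 5).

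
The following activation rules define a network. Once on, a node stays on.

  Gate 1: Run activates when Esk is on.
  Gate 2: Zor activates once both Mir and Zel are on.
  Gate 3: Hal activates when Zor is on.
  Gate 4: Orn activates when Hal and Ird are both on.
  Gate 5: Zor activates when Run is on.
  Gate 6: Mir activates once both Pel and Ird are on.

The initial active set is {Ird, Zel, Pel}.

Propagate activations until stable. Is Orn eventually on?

Yes

Gate 6: Pel and Ird on → Mir on.
Mir and Zel are on, so Zor activates (Gate 2).
Zor is on, so Hal activates (Gate 3).
Hal and Ird are on, so Orn activates (Gate 4).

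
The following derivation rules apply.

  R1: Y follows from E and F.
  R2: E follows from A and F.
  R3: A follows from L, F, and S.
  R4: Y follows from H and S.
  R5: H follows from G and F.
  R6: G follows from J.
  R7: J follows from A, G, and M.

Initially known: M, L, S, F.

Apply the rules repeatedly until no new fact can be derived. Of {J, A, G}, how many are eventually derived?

From L, F, and S, R3 gives A.
J would need A, G, and M (R7), but G is never established.
A: reached.
G would need J (R6), but J is never established.
Reached: A — 1 of the 3.

1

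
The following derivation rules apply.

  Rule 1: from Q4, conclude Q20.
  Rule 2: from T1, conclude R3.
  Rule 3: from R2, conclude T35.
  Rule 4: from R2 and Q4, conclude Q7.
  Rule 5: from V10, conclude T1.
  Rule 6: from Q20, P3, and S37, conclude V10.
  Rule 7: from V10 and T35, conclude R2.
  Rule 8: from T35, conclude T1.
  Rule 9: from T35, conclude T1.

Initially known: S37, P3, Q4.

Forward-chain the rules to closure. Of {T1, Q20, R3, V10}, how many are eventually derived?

From Q4, Rule 1 gives Q20.
Q20, P3, and S37 hold, so V10 follows (Rule 6).
V10 holds, so T1 follows (Rule 5).
T1 holds, so R3 follows (Rule 2).
T1: reached.
Q20: reached.
R3: reached.
V10: reached.
All 4 are reached.

4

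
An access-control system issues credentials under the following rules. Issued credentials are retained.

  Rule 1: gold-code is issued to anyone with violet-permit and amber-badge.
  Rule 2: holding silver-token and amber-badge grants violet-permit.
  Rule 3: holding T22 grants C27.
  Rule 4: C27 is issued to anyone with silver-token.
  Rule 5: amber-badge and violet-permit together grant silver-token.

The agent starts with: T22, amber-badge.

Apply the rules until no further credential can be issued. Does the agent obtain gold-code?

gold-code would need violet-permit and amber-badge (Rule 1), but violet-permit is never granted.

No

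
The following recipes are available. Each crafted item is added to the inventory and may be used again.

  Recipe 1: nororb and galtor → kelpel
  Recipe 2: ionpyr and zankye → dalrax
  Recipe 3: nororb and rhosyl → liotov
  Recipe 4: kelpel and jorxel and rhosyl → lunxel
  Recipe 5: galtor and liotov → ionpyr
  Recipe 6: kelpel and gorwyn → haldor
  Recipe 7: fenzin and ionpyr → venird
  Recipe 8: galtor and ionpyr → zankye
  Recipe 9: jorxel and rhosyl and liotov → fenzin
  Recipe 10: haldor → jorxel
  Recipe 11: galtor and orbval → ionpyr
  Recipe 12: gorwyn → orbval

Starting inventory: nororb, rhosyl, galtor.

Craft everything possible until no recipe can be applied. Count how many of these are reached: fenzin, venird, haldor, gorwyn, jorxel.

0

fenzin would need jorxel, rhosyl, and liotov (Recipe 9), but jorxel is never obtained.
venird would need fenzin and ionpyr (Recipe 7), but fenzin is never obtained.
haldor would need kelpel and gorwyn (Recipe 6), but gorwyn is never obtained.
No rule produces gorwyn, and it is not given.
jorxel would need haldor (Recipe 10), but haldor is never obtained.
None of the 5 are reached.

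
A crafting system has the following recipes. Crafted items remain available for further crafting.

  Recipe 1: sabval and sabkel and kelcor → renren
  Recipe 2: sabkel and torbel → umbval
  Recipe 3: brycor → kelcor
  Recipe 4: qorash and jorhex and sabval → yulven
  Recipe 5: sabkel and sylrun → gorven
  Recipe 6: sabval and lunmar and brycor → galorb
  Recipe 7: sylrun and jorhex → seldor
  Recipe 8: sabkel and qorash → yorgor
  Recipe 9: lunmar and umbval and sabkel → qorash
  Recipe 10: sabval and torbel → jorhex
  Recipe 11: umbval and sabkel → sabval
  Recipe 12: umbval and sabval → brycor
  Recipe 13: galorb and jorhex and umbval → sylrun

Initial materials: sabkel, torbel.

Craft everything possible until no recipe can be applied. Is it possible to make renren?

Yes

Using Recipe 2, sabkel and torbel make umbval.
umbval and sabkel → sabval (Recipe 11).
Using Recipe 12, umbval and sabval make brycor.
brycor → kelcor (Recipe 3).
sabval and sabkel and kelcor → renren (Recipe 1).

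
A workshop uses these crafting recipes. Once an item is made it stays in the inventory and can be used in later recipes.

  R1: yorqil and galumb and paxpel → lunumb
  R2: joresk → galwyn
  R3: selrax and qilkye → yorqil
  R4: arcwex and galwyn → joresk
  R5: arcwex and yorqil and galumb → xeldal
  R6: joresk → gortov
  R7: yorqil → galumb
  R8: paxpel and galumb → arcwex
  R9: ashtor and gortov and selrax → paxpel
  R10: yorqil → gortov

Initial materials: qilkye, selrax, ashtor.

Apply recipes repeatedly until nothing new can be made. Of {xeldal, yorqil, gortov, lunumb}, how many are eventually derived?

4

Using R3, selrax and qilkye make yorqil.
yorqil → gortov (R10).
Using R7, yorqil makes galumb.
ashtor and gortov and selrax → paxpel (R9).
Using R1, yorqil, galumb, and paxpel make lunumb.
Using R8, paxpel and galumb make arcwex.
arcwex and yorqil and galumb → xeldal (R5).
xeldal: reached.
yorqil: reached.
gortov: reached.
lunumb: reached.
All 4 are reached.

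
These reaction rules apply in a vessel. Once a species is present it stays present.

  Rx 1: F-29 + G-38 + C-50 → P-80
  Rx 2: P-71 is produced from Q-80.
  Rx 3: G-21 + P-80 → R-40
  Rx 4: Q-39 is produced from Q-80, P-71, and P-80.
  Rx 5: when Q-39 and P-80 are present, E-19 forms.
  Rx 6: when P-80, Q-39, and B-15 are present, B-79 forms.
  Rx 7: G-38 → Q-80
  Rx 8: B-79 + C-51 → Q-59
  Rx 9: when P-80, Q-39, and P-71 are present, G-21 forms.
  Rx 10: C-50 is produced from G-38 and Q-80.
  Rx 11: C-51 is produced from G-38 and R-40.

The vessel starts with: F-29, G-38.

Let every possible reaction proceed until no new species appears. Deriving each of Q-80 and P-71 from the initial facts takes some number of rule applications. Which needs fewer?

Q-80

Q-80: G-38 present → Q-80 forms (Rx 7). [1 rule application]
P-71: G-38 present → Q-80 forms (Rx 7). Q-80 present → P-71 forms (Rx 2). [2 rule applications]
Q-80 needs fewer.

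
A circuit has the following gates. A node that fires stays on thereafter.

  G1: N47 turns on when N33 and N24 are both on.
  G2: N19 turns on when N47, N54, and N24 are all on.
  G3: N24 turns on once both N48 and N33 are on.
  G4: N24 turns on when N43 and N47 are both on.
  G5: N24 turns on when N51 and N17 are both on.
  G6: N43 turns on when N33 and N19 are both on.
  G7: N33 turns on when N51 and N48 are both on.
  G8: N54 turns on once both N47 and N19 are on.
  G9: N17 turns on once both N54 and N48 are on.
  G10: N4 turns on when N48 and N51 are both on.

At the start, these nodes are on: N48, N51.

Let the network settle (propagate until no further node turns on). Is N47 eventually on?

Yes

G7: N51 and N48 on → N33 on.
N48 and N33 are on, so N24 turns on (G3).
N33 and N24 are on, so N47 turns on (G1).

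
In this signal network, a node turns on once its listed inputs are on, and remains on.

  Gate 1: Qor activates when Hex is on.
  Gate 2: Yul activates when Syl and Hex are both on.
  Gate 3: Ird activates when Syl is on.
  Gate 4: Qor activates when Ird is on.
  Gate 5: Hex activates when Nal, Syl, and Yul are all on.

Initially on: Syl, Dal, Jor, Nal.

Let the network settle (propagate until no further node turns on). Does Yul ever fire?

No

Yul would need Syl and Hex (Gate 2), but Hex never turns on.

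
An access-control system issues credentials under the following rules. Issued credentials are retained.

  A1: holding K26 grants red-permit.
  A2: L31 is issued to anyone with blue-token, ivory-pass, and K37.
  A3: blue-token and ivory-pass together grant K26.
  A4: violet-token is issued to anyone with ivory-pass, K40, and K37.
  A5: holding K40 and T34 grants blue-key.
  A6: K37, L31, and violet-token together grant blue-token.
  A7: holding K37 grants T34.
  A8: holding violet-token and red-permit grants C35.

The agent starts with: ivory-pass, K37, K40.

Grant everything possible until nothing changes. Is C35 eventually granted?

C35 would need violet-token and red-permit (A8), but red-permit is never granted.

No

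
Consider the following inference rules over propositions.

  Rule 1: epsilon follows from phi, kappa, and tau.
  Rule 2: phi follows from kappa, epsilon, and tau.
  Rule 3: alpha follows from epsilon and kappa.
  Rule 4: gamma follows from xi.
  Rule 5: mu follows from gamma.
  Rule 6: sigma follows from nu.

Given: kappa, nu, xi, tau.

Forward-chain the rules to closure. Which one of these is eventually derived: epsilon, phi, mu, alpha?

xi holds, so gamma follows (Rule 4).
From gamma, Rule 5 gives mu.
phi would need kappa, epsilon, and tau (Rule 2), but epsilon is never established. epsilon would need phi, kappa, and tau (Rule 1), but phi is never established. alpha would need epsilon and kappa (Rule 3), but epsilon is never established.

mu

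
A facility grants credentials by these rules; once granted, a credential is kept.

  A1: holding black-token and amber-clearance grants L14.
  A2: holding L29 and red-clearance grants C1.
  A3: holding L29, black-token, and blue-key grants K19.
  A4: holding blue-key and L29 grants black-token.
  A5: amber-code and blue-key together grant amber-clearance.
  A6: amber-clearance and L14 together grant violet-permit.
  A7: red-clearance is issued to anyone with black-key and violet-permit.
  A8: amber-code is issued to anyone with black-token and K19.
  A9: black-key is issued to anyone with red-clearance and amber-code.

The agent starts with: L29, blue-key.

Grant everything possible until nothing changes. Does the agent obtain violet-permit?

Yes

Holding blue-key and L29 grants black-token (A4).
Holding L29, black-token, and blue-key grants K19 (A3).
Holding black-token and K19 grants amber-code (A8).
Holding amber-code and blue-key grants amber-clearance (A5).
Holding black-token and amber-clearance grants L14 (A1).
Holding amber-clearance and L14 grants violet-permit (A6).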